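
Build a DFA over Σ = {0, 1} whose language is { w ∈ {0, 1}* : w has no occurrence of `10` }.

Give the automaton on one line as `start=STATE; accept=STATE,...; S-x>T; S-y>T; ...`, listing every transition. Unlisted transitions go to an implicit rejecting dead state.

This is the complement of 'contains `10`'. Use the same substring-matching states — A through C holding how much of `10` has just been matched — but flip the accepting set: everything except the trap C accepts.
       0  1 
>* A   A  B 
 * B   C  B 
   C   C  C 
(> = start, * = accepting)

start=A; accept=A,B; A-0>A; A-1>B; B-0>C; B-1>B; C-0>C; C-1>C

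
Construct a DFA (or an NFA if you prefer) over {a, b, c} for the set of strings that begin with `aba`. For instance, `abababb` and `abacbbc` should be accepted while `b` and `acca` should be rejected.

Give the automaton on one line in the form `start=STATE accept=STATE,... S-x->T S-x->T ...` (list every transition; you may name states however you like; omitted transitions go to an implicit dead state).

Check the first 3 symbols one by one: S0 through S2 record how many have matched `aba` so far; any wrong symbol goes to the dead state S4. After all 3 match we enter the accepting sink S3.
5 states suffice.
        a   b   c  
>  S0   S1  S4  S4 
   S1   S4  S2  S4 
   S2   S3  S4  S4 
 * S3   S3  S3  S3 
   S4   S4  S4  S4 
(> = start, * = accepting)

start=S0 accept=S3 S0-a->S1 S0-b->S4 S0-c->S4 S1-a->S4 S1-b->S2 S1-c->S4 S2-a->S3 S2-b->S4 S2-c->S4 S3-a->S3 S3-b->S3 S3-c->S3 S4-a->S4 S4-b->S4 S4-c->S4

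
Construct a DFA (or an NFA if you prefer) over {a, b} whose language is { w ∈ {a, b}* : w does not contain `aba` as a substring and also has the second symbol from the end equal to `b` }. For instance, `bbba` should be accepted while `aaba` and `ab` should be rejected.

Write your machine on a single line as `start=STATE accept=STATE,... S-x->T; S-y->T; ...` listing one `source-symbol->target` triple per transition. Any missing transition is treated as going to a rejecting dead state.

start=q0; accept=q4,q5; q0-a->q1; q0-b->q2; q1-a->q1; q1-b->q3; q2-a->q4; q2-b->q5; q3-a->q6; q3-b->q5; q4-a->q1; q4-b->q3; q5-a->q4; q5-b->q5; q6-a->q6; q6-b->q6

Handle the two conditions separately and then intersect. One (4 states) tracks partial matches of the forbidden pattern `aba`; the other (7 states) tracks the last 2 symbols read. Each combined state is a pair, one component from each; accept when both components accept. Equivalent product states are then merged.
A 7-state machine:
        a   b  
>  q0   q1  q2 
   q1   q1  q3 
   q2   q4  q5 
   q3   q6  q5 
 * q4   q1  q3 
 * q5   q4  q5 
   q6   q6  q6 
(> = start, * = accepting)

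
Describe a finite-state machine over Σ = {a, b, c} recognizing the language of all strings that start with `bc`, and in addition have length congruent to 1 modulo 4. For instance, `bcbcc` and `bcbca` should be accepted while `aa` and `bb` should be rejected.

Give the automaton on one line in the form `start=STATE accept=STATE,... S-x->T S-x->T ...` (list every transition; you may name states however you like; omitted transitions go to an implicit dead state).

start=q0 accept=q6 q0-a->q1 q0-b->q2 q0-c->q1 q1-a->q1 q1-b->q1 q1-c->q1 q2-a->q1 q2-b->q1 q2-c->q3 q3-a->q4 q3-b->q4 q3-c->q4 q4-a->q5 q4-b->q5 q4-c->q5 q5-a->q6 q5-b->q6 q5-c->q6 q6-a->q3 q6-b->q3 q6-c->q3

Run two small machines in parallel and take their product. The first has 4 states tracking whether the input so far still matches the prefix `bc`; the second has 4 states tracking the input length modulo 4. A product state is a pair (one from each), accepting exactly when both do. Equivalent product states are then merged.
With 7 states:
        a   b   c  
>  q0   q1  q2  q1 
   q1   q1  q1  q1 
   q2   q1  q1  q3 
   q3   q4  q4  q4 
   q4   q5  q5  q5 
   q5   q6  q6  q6 
 * q6   q3  q3  q3 
(> = start, * = accepting)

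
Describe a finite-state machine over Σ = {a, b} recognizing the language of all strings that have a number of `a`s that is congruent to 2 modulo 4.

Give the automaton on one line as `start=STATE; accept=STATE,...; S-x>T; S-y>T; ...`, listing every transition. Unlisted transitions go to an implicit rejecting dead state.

The only thing that matters is how many `a`s have appeared, reduced mod 4. Use one state per residue: s0 for 0, …, s3 for 3. Reading `a` moves to the next residue; anything else stays put. s2 is accepting.
4 states suffice.
        a   b  
>  s0   s1  s0 
   s1   s2  s1 
 * s2   s3  s2 
   s3   s0  s3 
(> = start, * = accepting)

start=s0; accept=s2; s0-a>s1; s0-b>s0; s1-a>s2; s1-b>s1; s2-a>s3; s2-b>s2; s3-a>s0; s3-b>s3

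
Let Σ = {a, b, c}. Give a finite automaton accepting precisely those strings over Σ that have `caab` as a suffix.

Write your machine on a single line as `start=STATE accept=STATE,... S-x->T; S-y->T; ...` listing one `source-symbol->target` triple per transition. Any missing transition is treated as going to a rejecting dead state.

start=q0; accept=q4; q0-a->q0; q0-b->q0; q0-c->q1; q1-a->q2; q1-b->q0; q1-c->q1; q2-a->q3; q2-b->q0; q2-c->q1; q3-a->q0; q3-b->q4; q3-c->q1; q4-a->q0; q4-b->q0; q4-c->q1

Remember how much of `caab` the current input suffix matches. State q0 means no match yet; q1 means the last symbol is `c`; q2 means the last 2 symbols are `ca`; q3 means the last 3 symbols are `caa`; q4 means the last 4 symbols are `caab`. Only q4 accepts. On a mismatch, fall back to the longest proper suffix that is still a prefix of `caab`.
        a   b   c  
>  q0   q0  q0  q1 
   q1   q2  q0  q1 
   q2   q3  q0  q1 
   q3   q0  q4  q1 
 * q4   q0  q0  q1 
(> = start, * = accepting)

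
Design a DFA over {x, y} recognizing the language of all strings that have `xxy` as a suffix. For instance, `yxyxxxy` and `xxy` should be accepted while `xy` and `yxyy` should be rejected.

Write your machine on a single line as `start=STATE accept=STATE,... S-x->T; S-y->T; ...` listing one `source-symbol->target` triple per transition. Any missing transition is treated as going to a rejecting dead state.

Remember how much of `xxy` the current input suffix matches. State s0 means no match yet; s1 means the last symbol is `x`; s2 means the last 2 symbols are `xx`; s3 means the last 3 symbols are `xxy`. Only s3 accepts. On a mismatch, fall back to the longest proper suffix that is still a prefix of `xxy`.
        x   y  
>  s0   s1  s0 
   s1   s2  s0 
   s2   s2  s3 
 * s3   s1  s0 
(> = start, * = accepting)

start=s0; accept=s3; s0-x->s1; s0-y->s0; s1-x->s2; s1-y->s0; s2-x->s2; s2-y->s3; s3-x->s1; s3-y->s0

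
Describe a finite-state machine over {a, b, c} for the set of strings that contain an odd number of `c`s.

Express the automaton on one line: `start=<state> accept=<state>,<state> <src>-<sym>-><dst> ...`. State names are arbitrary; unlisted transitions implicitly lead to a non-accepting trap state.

start=S0 accept=S1 S0-a->S0 S0-b->S0 S0-c->S1 S1-a->S1 S1-b->S1 S1-c->S0

The only thing that matters is how many `c`s have appeared, reduced mod 2. Use one state per residue: S0 for 0, …, S1 for 1. Reading `c` moves to the next residue; anything else stays put. S1 is accepting.
A 2-state machine:
        a   b   c  
>  S0   S0  S0  S1 
 * S1   S1  S1  S0 
(> = start, * = accepting)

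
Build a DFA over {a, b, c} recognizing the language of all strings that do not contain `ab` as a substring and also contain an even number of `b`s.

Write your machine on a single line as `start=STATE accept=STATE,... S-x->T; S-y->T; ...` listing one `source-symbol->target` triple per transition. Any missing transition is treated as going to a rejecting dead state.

Run two small machines in parallel and take their product. The first has 3 states tracking partial matches of the forbidden pattern `ab`; the second has 2 states tracking the count of `b`s modulo 2. A product state is a pair (one from each), accepting exactly when both do. Minimizing collapses redundant product states.
5 states suffice.
        a   b   c  
>* s0   s1  s2  s0 
 * s1   s1  s3  s0 
   s2   s4  s0  s2 
   s3   s3  s3  s3 
   s4   s4  s3  s2 
(> = start, * = accepting)

start=s0; accept=s0,s1; s0-a->s1; s0-b->s2; s0-c->s0; s1-a->s1; s1-b->s3; s1-c->s0; s2-a->s4; s2-b->s0; s2-c->s2; s3-a->s3; s3-b->s3; s3-c->s3; s4-a->s4; s4-b->s3; s4-c->s2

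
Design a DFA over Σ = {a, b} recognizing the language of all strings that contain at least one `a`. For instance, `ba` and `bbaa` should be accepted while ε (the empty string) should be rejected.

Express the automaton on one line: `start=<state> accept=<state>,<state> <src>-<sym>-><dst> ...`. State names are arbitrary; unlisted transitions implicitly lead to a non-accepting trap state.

start=s0 accept=s1,s2 s0-a->s1 s0-b->s0 s1-a->s2 s1-b->s1 s2-a->s2 s2-b->s2

Only the number of `a`s matters, and only up to 2. Make a chain s0 → s1 → s2 advanced by each `a` (with s2 absorbing); every other symbol self-loops. The accepting set is {s1, s2}.
3 states suffice.
        a   b  
>  s0   s1  s0 
 * s1   s2  s1 
 * s2   s2  s2 
(> = start, * = accepting)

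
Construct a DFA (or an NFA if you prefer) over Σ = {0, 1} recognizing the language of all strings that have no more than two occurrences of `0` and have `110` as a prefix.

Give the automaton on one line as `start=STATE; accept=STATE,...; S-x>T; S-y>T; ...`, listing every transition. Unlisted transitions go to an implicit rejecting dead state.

start=q0; accept=q4,q5; q0-0>q1; q0-1>q2; q1-0>q1; q1-1>q1; q2-0>q1; q2-1>q3; q3-0>q4; q3-1>q1; q4-0>q5; q4-1>q4; q5-0>q1; q5-1>q5

Run two small machines in parallel and take their product. The first has 4 states tracking the count of `0`s, saturating at 3; the second has 5 states tracking whether the input so far still matches the prefix `110`. A product state is a pair (one from each), accepting exactly when both do. Minimizing collapses redundant product states.
        0   1  
>  q0   q1  q2 
   q1   q1  q1 
   q2   q1  q3 
   q3   q4  q1 
 * q4   q5  q4 
 * q5   q1  q5 
(> = start, * = accepting)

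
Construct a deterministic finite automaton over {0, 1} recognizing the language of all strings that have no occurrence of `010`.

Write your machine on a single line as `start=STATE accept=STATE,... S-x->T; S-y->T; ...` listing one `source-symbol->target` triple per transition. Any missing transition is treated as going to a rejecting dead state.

start=q0; accept=q0,q1,q2; q0-0->q1; q0-1->q0; q1-0->q1; q1-1->q2; q2-0->q3; q2-1->q0; q3-0->q3; q3-1->q3

Track partial matches of the forbidden pattern `010`. State q3 is a dead state reached once `010` has occurred; every other state accepts. q0 means no part of `010` is currently matched.
With 4 states:
        0   1  
>* q0   q1  q0 
 * q1   q1  q2 
 * q2   q3  q0 
   q3   q3  q3 
(> = start, * = accepting)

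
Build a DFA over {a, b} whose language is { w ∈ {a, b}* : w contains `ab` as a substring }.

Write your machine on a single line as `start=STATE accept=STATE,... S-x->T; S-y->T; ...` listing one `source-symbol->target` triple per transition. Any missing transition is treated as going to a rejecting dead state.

States s0..s1 record the length of the longest prefix of `ab` that matches the current input suffix. Reaching s2 means `ab` has been seen, and we stay there forever. Accept from s2.
        a   b  
>  s0   s1  s0 
   s1   s1  s2 
 * s2   s2  s2 
(> = start, * = accepting)

start=s0; accept=s2; s0-a->s1; s0-b->s0; s1-a->s1; s1-b->s2; s2-a->s2; s2-b->s2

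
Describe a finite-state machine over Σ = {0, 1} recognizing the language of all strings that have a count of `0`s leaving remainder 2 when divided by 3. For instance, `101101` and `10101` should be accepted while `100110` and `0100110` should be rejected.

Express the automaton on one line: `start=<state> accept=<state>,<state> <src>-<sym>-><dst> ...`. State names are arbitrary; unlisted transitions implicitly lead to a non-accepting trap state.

The only thing that matters is how many `0`s have appeared, reduced mod 3. Use one state per residue: q0 for 0, …, q2 for 2. Reading `0` moves to the next residue; anything else stays put. q2 is accepting.
With 3 states:
        0   1  
>  q0   q1  q0 
   q1   q2  q1 
 * q2   q0  q2 
(> = start, * = accepting)

start=q0 accept=q2 q0-0->q1 q0-1->q0 q1-0->q2 q1-1->q1 q2-0->q0 q2-1->q2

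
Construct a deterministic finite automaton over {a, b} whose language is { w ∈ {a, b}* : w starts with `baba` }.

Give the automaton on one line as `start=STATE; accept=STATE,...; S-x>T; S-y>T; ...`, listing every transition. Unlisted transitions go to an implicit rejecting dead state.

start=q0; accept=q4; q0-a>q5; q0-b>q1; q1-a>q2; q1-b>q5; q2-a>q5; q2-b>q3; q3-a>q4; q3-b>q5; q4-a>q4; q4-b>q4; q5-a>q5; q5-b>q5

Walk along `baba` while the input agrees: from q0 take `b` to q1, and so on. Any deviation drops to the rejecting sink q5. Once q4 is reached the prefix is confirmed and every continuation is accepted.
6 states suffice.
        a   b  
>  q0   q5  q1 
   q1   q2  q5 
   q2   q5  q3 
   q3   q4  q5 
 * q4   q4  q4 
   q5   q5  q5 
(> = start, * = accepting)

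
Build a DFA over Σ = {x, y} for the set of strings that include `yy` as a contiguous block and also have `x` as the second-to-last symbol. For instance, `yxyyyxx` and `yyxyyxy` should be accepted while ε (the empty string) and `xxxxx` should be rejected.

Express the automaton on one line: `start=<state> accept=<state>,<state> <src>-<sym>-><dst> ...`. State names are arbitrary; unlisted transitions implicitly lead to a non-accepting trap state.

start=q0 accept=q4,q5 q0-x->q0 q0-y->q1 q1-x->q0 q1-y->q2 q2-x->q3 q2-y->q2 q3-x->q4 q3-y->q5 q4-x->q4 q4-y->q5 q5-x->q3 q5-y->q2

Handle the two conditions separately and then intersect. The first has 3 states tracking whether and how much of `yy` has been seen; the second has 7 states tracking the last 2 symbols read. A product state is a pair (one from each), accepting exactly when both do. Minimizing collapses redundant product states.
A 6-state machine:
        x   y  
>  q0   q0  q1 
   q1   q0  q2 
   q2   q3  q2 
   q3   q4  q5 
 * q4   q4  q5 
 * q5   q3  q2 
(> = start, * = accepting)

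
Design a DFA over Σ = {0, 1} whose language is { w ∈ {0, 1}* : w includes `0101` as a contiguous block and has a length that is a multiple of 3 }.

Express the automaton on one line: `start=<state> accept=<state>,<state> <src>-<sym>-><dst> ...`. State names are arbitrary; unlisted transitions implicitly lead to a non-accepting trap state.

start=s0 accept=s14 s0-0->s1 s0-1->s2 s1-0->s3 s1-1->s4 s2-0->s3 s2-1->s5 s3-0->s6 s3-1->s7 s4-0->s8 s4-1->s0 s5-0->s6 s5-1->s0 s6-0->s1 s6-1->s9 s7-0->s10 s7-1->s2 s8-0->s1 s8-1->s11 s9-0->s12 s9-1->s5 s10-0->s3 s10-1->s13 s11-0->s13 s11-1->s13 s12-0->s6 s12-1->s14 s13-0->s14 s13-1->s14 s14-0->s11 s14-1->s11

Run two small machines in parallel and take their product. The first has 5 states tracking whether and how much of `0101` has been seen; the second has 3 states tracking the input length modulo 3. A product state is a pair (one from each), accepting exactly when both do.
A 15-state machine:
          0    1  
>  s0     s1   s2 
   s1     s3   s4 
   s2     s3   s5 
   s3     s6   s7 
   s4     s8   s0 
   s5     s6   s0 
   s6     s1   s9 
   s7    s10   s2 
   s8     s1  s11 
   s9    s12   s5 
   s10    s3  s13 
   s11   s13  s13 
   s12    s6  s14 
   s13   s14  s14 
 * s14   s11  s11 
(> = start, * = accepting)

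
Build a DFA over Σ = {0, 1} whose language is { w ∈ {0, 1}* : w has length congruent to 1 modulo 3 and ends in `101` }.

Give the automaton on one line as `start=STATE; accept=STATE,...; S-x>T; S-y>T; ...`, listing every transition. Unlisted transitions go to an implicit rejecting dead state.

start=q0; accept=q10; q0-0>q1; q0-1>q2; q1-0>q3; q1-1>q4; q2-0>q5; q2-1>q4; q3-0>q0; q3-1>q6; q4-0>q7; q4-1>q6; q5-0>q0; q5-1>q8; q6-0>q9; q6-1>q2; q7-0>q1; q7-1>q10; q8-0>q9; q8-1>q2; q9-0>q3; q9-1>q11; q10-0>q5; q10-1>q4; q11-0>q7; q11-1>q6

Handle the two conditions separately and then intersect. The first has 3 states tracking the input length modulo 3; the second has 4 states tracking how much of the suffix `101` has currently been matched. A product state is a pair (one from each), accepting exactly when both do.
A 12-state machine:
          0    1  
>  q0     q1   q2 
   q1     q3   q4 
   q2     q5   q4 
   q3     q0   q6 
   q4     q7   q6 
   q5     q0   q8 
   q6     q9   q2 
   q7     q1  q10 
   q8     q9   q2 
   q9     q3  q11 
 * q10    q5   q4 
   q11    q7   q6 
(> = start, * = accepting)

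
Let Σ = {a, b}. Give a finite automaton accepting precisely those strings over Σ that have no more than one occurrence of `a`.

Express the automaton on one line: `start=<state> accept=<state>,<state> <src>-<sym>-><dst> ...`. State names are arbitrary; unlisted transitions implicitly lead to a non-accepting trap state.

start=s0 accept=s0,s1 s0-a->s1 s0-b->s0 s1-a->s2 s1-b->s1 s2-a->s2 s2-b->s2

Count `a`s, saturating at 2: state s0 means no `a` yet, s1 means one `a` seen, s2 means more than one. Each `a` increments (capped at s2); other symbols loop. Accept from {s0, s1}.
3 states suffice.
        a   b  
>* s0   s1  s0 
 * s1   s2  s1 
   s2   s2  s2 
(> = start, * = accepting)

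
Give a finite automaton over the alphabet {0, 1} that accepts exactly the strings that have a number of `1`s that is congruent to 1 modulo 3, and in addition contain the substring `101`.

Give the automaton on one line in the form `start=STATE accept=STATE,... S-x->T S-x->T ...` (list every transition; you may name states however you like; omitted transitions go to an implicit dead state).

Handle the two conditions separately and then intersect. One (3 states) tracks the count of `1`s modulo 3; the other (4 states) tracks whether and how much of `101` has been seen. Each combined state is a pair, one component from each; accept when both components accept.
A 12-state machine:
          0    1  
>  q0     q0   q1 
   q1     q2   q3 
   q2     q4   q5 
   q3     q6   q7 
   q4     q4   q3 
   q5     q5   q8 
   q6     q9   q8 
   q7    q10   q1 
   q8     q8  q11 
   q9     q9   q7 
   q10    q0  q11 
 * q11   q11   q5 
(> = start, * = accepting)

start=q0 accept=q11 q0-0->q0 q0-1->q1 q1-0->q2 q1-1->q3 q2-0->q4 q2-1->q5 q3-0->q6 q3-1->q7 q4-0->q4 q4-1->q3 q5-0->q5 q5-1->q8 q6-0->q9 q6-1->q8 q7-0->q10 q7-1->q1 q8-0->q8 q8-1->q11 q9-0->q9 q9-1->q7 q10-0->q0 q10-1->q11 q11-0->q11 q11-1->q5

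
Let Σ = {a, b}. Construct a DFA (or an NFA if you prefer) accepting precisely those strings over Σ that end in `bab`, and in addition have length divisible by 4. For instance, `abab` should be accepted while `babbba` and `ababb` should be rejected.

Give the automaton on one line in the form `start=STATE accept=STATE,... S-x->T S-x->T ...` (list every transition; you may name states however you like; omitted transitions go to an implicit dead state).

Run two small machines in parallel and take their product. The first has 4 states tracking how much of the suffix `bab` has currently been matched; the second has 4 states tracking the input length modulo 4. A product state is a pair (one from each), accepting exactly when both do.
16 states suffice.
          a    b  
>  q0     q1   q2 
   q1     q3   q4 
   q2     q5   q4 
   q3     q6   q7 
   q4     q8   q7 
   q5     q6   q9 
   q6     q0  q10 
   q7    q11  q10 
   q8     q0  q12 
   q9    q11  q10 
   q10   q13   q2 
   q11    q1  q14 
 * q12   q13   q2 
   q13    q3  q15 
   q14    q5   q4 
   q15    q8   q7 
(> = start, * = accepting)

start=q0 accept=q12 q0-a->q1 q0-b->q2 q1-a->q3 q1-b->q4 q2-a->q5 q2-b->q4 q3-a->q6 q3-b->q7 q4-a->q8 q4-b->q7 q5-a->q6 q5-b->q9 q6-a->q0 q6-b->q10 q7-a->q11 q7-b->q10 q8-a->q0 q8-b->q12 q9-a->q11 q9-b->q10 q10-a->q13 q10-b->q2 q11-a->q1 q11-b->q14 q12-a->q13 q12-b->q2 q13-a->q3 q13-b->q15 q14-a->q5 q14-b->q4 q15-a->q8 q15-b->q7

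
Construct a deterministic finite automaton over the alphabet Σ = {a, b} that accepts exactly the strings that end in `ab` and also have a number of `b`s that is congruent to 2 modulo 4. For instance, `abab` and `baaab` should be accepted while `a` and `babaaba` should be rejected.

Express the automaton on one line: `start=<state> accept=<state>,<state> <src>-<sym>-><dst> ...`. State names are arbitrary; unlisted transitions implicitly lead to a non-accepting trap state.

Handle the two conditions separately and then intersect. One (3 states) tracks how much of the suffix `ab` has currently been matched; the other (4 states) tracks the count of `b`s modulo 4. Each combined state is a pair, one component from each; accept when both components accept. After merging equivalent states the machine shrinks.
With 6 states:
        a   b  
>  s0   s0  s1 
   s1   s2  s3 
   s2   s2  s4 
   s3   s3  s5 
 * s4   s3  s5 
   s5   s5  s0 
(> = start, * = accepting)

start=s0 accept=s4 s0-a->s0 s0-b->s1 s1-a->s2 s1-b->s3 s2-a->s2 s2-b->s4 s3-a->s3 s3-b->s5 s4-a->s3 s4-b->s5 s5-a->s5 s5-b->s0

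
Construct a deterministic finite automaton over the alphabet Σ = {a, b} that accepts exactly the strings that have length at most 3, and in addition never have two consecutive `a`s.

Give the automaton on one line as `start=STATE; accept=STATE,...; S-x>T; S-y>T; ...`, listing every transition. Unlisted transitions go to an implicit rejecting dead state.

start=s0; accept=s0,s1,s2,s4,s5,s7,s8; s0-a>s1; s0-b>s2; s1-a>s3; s1-b>s4; s2-a>s5; s2-b>s4; s3-a>s6; s3-b>s6; s4-a>s7; s4-b>s8; s5-a>s6; s5-b>s8; s6-a>s9; s6-b>s9; s7-a>s9; s7-b>s10; s8-a>s11; s8-b>s10; s9-a>s9; s9-b>s9; s10-a>s11; s10-b>s10; s11-a>s9; s11-b>s10

Run two small machines in parallel and take their product. The first has 5 states tracking the input length, saturating at 4; the second has 3 states tracking partial matches of the forbidden pattern `aa`. A product state is a pair (one from each), accepting exactly when both do.
12 states suffice.
          a    b  
>* s0     s1   s2 
 * s1     s3   s4 
 * s2     s5   s4 
   s3     s6   s6 
 * s4     s7   s8 
 * s5     s6   s8 
   s6     s9   s9 
 * s7     s9  s10 
 * s8    s11  s10 
   s9     s9   s9 
   s10   s11  s10 
   s11    s9  s10 
(> = start, * = accepting)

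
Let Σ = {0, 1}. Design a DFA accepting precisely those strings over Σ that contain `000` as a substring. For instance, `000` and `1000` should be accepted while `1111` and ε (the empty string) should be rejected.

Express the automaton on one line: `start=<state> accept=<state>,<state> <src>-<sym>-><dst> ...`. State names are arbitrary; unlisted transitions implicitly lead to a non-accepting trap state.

States s0..s2 record the length of the longest prefix of `000` that matches the current input suffix. Reaching s3 means `000` has been seen, and we stay there forever. Accept from s3.
A 4-state machine:
        0   1  
>  s0   s1  s0 
   s1   s2  s0 
   s2   s3  s0 
 * s3   s3  s3 
(> = start, * = accepting)

start=s0 accept=s3 s0-0->s1 s0-1->s0 s1-0->s2 s1-1->s0 s2-0->s3 s2-1->s0 s3-0->s3 s3-1->s3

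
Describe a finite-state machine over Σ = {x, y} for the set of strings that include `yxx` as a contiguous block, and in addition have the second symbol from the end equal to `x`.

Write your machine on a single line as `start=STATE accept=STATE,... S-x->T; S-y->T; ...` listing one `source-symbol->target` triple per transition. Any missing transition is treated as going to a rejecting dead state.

start=s0; accept=s3,s4; s0-x->s0; s0-y->s1; s1-x->s2; s1-y->s1; s2-x->s3; s2-y->s1; s3-x->s3; s3-y->s4; s4-x->s5; s4-y->s6; s5-x->s3; s5-y->s4; s6-x->s5; s6-y->s6

Handle the two conditions separately and then intersect. One (4 states) tracks whether and how much of `yxx` has been seen; the other (7 states) tracks the last 2 symbols read. Each combined state is a pair, one component from each; accept when both components accept. Minimizing collapses redundant product states.
With 7 states:
        x   y  
>  s0   s0  s1 
   s1   s2  s1 
   s2   s3  s1 
 * s3   s3  s4 
 * s4   s5  s6 
   s5   s3  s4 
   s6   s5  s6 
(> = start, * = accepting)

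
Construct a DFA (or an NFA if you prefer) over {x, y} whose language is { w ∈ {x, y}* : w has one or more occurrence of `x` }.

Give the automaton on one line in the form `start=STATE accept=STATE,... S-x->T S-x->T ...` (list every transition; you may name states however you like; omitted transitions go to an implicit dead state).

start=q0 accept=q1,q2 q0-x->q1 q0-y->q0 q1-x->q2 q1-y->q1 q2-x->q2 q2-y->q2

Only the number of `x`s matters, and only up to 2. Make a chain q0 → q1 → q2 advanced by each `x` (with q2 absorbing); every other symbol self-loops. The accepting set is {q1, q2}.
3 states suffice.
        x   y  
>  q0   q1  q0 
 * q1   q2  q1 
 * q2   q2  q2 
(> = start, * = accepting)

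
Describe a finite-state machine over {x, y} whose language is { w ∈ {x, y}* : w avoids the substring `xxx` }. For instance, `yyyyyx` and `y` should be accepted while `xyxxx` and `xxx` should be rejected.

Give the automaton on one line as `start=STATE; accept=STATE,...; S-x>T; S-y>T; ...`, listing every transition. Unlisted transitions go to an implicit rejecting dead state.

This is the complement of 'contains `xxx`'. Use the same substring-matching states — s0 through s3 holding how much of `xxx` has just been matched — but flip the accepting set: everything except the trap s3 accepts.
A 4-state machine:
        x   y  
>* s0   s1  s0 
 * s1   s2  s0 
 * s2   s3  s0 
   s3   s3  s3 
(> = start, * = accepting)

start=s0; accept=s0,s1,s2; s0-x>s1; s0-y>s0; s1-x>s2; s1-y>s0; s2-x>s3; s2-y>s0; s3-x>s3; s3-y>s3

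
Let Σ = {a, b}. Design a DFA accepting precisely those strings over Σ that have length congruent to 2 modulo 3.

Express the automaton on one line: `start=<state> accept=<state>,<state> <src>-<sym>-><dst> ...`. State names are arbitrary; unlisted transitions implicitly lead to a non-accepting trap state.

Count input length modulo 3: every symbol advances one step around the cycle s0 → s1 → s2 → s0. Accept at s2.
With 3 states:
        a   b  
>  s0   s1  s1 
   s1   s2  s2 
 * s2   s0  s0 
(> = start, * = accepting)

start=s0 accept=s2 s0-a->s1 s0-b->s1 s1-a->s2 s1-b->s2 s2-a->s0 s2-b->s0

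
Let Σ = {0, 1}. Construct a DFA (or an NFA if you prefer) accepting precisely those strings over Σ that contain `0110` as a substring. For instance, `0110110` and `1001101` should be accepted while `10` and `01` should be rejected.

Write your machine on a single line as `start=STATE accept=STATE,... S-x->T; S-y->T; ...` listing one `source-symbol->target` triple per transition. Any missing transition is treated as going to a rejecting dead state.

start=q0; accept=q4; q0-0->q1; q0-1->q0; q1-0->q1; q1-1->q2; q2-0->q1; q2-1->q3; q3-0->q4; q3-1->q0; q4-0->q4; q4-1->q4

States q0..q3 record the length of the longest prefix of `0110` that matches the current input suffix. Reaching q4 means `0110` has been seen, and we stay there forever. Accept from q4.
With 5 states:
        0   1  
>  q0   q1  q0 
   q1   q1  q2 
   q2   q1  q3 
   q3   q4  q0 
 * q4   q4  q4 
(> = start, * = accepting)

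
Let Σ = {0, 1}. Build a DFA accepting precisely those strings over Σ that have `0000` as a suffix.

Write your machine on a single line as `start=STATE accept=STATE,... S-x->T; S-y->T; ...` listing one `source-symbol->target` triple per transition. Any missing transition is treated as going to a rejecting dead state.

start=S0; accept=S4; S0-0->S1; S0-1->S0; S1-0->S2; S1-1->S0; S2-0->S3; S2-1->S0; S3-0->S4; S3-1->S0; S4-0->S4; S4-1->S0

Remember how much of `0000` the current input suffix matches. State S0 means no match yet; S1 means the last symbol is `0`; S2 means the last 2 symbols are `00`; S3 means the last 3 symbols are `000`; S4 means the last 4 symbols are `0000`. Only S4 accepts. On a mismatch, fall back to the longest proper suffix that is still a prefix of `0000`.
        0   1  
>  S0   S1  S0 
   S1   S2  S0 
   S2   S3  S0 
   S3   S4  S0 
 * S4   S4  S0 
(> = start, * = accepting)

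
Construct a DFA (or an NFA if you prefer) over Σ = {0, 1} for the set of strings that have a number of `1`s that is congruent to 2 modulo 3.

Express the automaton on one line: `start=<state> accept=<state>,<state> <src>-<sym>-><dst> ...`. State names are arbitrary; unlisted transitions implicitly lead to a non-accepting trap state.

start=S0 accept=S2 S0-0->S0 S0-1->S1 S1-0->S1 S1-1->S2 S2-0->S2 S2-1->S0

Keep the running count of `1`s modulo 3: each `1` advances along the cycle S0 → S1 → S2 → S0 while other symbols loop. Accept at S2.
A 3-state machine:
        0   1  
>  S0   S0  S1 
   S1   S1  S2 
 * S2   S2  S0 
(> = start, * = accepting)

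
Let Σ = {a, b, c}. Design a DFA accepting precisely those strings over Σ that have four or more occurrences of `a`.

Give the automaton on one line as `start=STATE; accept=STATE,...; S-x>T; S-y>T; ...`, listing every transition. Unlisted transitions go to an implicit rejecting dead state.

Only the number of `a`s matters, and only up to 5. Make a chain S0 → S1 → S2 → S3 → S4 → S5 advanced by each `a` (with S5 absorbing); every other symbol self-loops. The accepting set is {S4, S5}.
With 6 states:
        a   b   c  
>  S0   S1  S0  S0 
   S1   S2  S1  S1 
   S2   S3  S2  S2 
   S3   S4  S3  S3 
 * S4   S5  S4  S4 
 * S5   S5  S5  S5 
(> = start, * = accepting)

start=S0; accept=S4,S5; S0-a>S1; S0-b>S0; S0-c>S0; S1-a>S2; S1-b>S1; S1-c>S1; S2-a>S3; S2-b>S2; S2-c>S2; S3-a>S4; S3-b>S3; S3-c>S3; S4-a>S5; S4-b>S4; S4-c>S4; S5-a>S5; S5-b>S5; S5-c>S5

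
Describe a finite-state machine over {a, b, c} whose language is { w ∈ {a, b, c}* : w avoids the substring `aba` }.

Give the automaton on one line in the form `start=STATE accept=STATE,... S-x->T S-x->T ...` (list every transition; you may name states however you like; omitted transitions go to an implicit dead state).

start=S0 accept=S0,S1,S2 S0-a->S1 S0-b->S0 S0-c->S0 S1-a->S1 S1-b->S2 S1-c->S0 S2-a->S3 S2-b->S0 S2-c->S0 S3-a->S3 S3-b->S3 S3-c->S3

This is the complement of 'contains `aba`'. Use the same substring-matching states — S0 through S3 holding how much of `aba` has just been matched — but flip the accepting set: everything except the trap S3 accepts.
With 4 states:
        a   b   c  
>* S0   S1  S0  S0 
 * S1   S1  S2  S0 
 * S2   S3  S0  S0 
   S3   S3  S3  S3 
(> = start, * = accepting)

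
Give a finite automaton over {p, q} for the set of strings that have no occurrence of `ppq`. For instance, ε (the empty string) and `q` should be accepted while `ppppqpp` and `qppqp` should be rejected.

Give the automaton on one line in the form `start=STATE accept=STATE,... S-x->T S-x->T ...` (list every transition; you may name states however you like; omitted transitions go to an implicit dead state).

This is the complement of 'contains `ppq`'. Use the same substring-matching states — S0 through S3 holding how much of `ppq` has just been matched — but flip the accepting set: everything except the trap S3 accepts.
        p   q  
>* S0   S1  S0 
 * S1   S2  S0 
 * S2   S2  S3 
   S3   S3  S3 
(> = start, * = accepting)

start=S0 accept=S0,S1,S2 S0-p->S1 S0-q->S0 S1-p->S2 S1-q->S0 S2-p->S2 S2-q->S3 S3-p->S3 S3-q->S3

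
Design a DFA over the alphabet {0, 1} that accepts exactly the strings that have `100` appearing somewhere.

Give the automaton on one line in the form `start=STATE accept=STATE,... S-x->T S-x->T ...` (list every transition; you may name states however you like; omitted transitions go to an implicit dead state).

start=q0 accept=q3 q0-0->q0 q0-1->q1 q1-0->q2 q1-1->q1 q2-0->q3 q2-1->q1 q3-0->q3 q3-1->q3

States q0..q2 record the length of the longest prefix of `100` that matches the current input suffix. Reaching q3 means `100` has been seen, and we stay there forever. Accept from q3.
A 4-state machine:
        0   1  
>  q0   q0  q1 
   q1   q2  q1 
   q2   q3  q1 
 * q3   q3  q3 
(> = start, * = accepting)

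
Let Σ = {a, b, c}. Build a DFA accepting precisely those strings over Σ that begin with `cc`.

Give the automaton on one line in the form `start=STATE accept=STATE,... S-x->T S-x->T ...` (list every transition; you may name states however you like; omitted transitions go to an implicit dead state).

start=s0 accept=s2 s0-a->s3 s0-b->s3 s0-c->s1 s1-a->s3 s1-b->s3 s1-c->s2 s2-a->s2 s2-b->s2 s2-c->s2 s3-a->s3 s3-b->s3 s3-c->s3

Check the first 2 symbols one by one: s0 through s1 record how many have matched `cc` so far; any wrong symbol goes to the dead state s3. After all 2 match we enter the accepting sink s2.
        a   b   c  
>  s0   s3  s3  s1 
   s1   s3  s3  s2 
 * s2   s2  s2  s2 
   s3   s3  s3  s3 
(> = start, * = accepting)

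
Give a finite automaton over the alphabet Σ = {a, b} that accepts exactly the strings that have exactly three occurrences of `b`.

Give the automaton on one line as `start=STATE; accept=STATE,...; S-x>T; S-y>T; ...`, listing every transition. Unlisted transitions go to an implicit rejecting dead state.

start=q0; accept=q3; q0-a>q0; q0-b>q1; q1-a>q1; q1-b>q2; q2-a>q2; q2-b>q3; q3-a>q3; q3-b>q4; q4-a>q4; q4-b>q4

Only the number of `b`s matters, and only up to 4. Make a chain q0 → q1 → q2 → q3 → q4 advanced by each `b` (with q4 absorbing); every other symbol self-loops. The accepting set is {q3}.
With 5 states:
        a   b  
>  q0   q0  q1 
   q1   q1  q2 
   q2   q2  q3 
 * q3   q3  q4 
   q4   q4  q4 
(> = start, * = accepting)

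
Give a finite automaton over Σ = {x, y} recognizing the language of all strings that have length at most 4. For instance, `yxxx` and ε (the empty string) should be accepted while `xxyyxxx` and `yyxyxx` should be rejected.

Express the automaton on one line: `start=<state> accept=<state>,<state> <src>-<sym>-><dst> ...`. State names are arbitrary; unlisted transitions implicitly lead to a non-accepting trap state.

We only need to distinguish lengths 0, 1, …, 4, and '>4'. Chain A → B → C → D → E → F on every symbol, with F looping. Accepting states: {A, B, C, D, E}.
6 states suffice.
       x  y 
>* A   B  B 
 * B   C  C 
 * C   D  D 
 * D   E  E 
 * E   F  F 
   F   F  F 
(> = start, * = accepting)

start=A accept=A,B,C,D,E A-x->B A-y->B B-x->C B-y->C C-x->D C-y->D D-x->E D-y->E E-x->F E-y->F F-x->F F-y->F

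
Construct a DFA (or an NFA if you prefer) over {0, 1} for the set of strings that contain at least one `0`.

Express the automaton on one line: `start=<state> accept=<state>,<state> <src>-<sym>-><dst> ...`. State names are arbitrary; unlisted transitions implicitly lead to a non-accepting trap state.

Only the number of `0`s matters, and only up to 2. Make a chain s0 → s1 → s2 advanced by each `0` (with s2 absorbing); every other symbol self-loops. The accepting set is {s1, s2}.
3 states suffice.
        0   1  
>  s0   s1  s0 
 * s1   s2  s1 
 * s2   s2  s2 
(> = start, * = accepting)

start=s0 accept=s1,s2 s0-0->s1 s0-1->s0 s1-0->s2 s1-1->s1 s2-0->s2 s2-1->s2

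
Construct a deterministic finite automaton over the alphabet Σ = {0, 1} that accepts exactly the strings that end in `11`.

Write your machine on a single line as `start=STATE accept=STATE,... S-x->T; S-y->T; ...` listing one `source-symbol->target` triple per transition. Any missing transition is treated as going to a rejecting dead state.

start=S0; accept=S2; S0-0->S0; S0-1->S1; S1-0->S0; S1-1->S2; S2-0->S0; S2-1->S2

Remember how much of `11` the current input suffix matches. State S0 means no match yet; S1 means the last symbol is `1`; S2 means the last 2 symbols are `11`. Only S2 accepts. On a mismatch, fall back to the longest proper suffix that is still a prefix of `11`.
        0   1  
>  S0   S0  S1 
   S1   S0  S2 
 * S2   S0  S2 
(> = start, * = accepting)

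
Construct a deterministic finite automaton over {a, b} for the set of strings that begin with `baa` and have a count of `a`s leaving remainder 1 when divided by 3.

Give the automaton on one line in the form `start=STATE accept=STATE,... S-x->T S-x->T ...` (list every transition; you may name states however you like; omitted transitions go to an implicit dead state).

Handle the two conditions separately and then intersect. One (5 states) tracks whether the input so far still matches the prefix `baa`; the other (3 states) tracks the count of `a`s modulo 3. Each combined state is a pair, one component from each; accept when both components accept.
9 states suffice.
        a   b  
>  q0   q1  q2 
   q1   q3  q1 
   q2   q4  q5 
   q3   q5  q3 
   q4   q6  q1 
   q5   q1  q5 
   q6   q7  q6 
   q7   q8  q7 
 * q8   q6  q8 
(> = start, * = accepting)

start=q0 accept=q8 q0-a->q1 q0-b->q2 q1-a->q3 q1-b->q1 q2-a->q4 q2-b->q5 q3-a->q5 q3-b->q3 q4-a->q6 q4-b->q1 q5-a->q1 q5-b->q5 q6-a->q7 q6-b->q6 q7-a->q8 q7-b->q7 q8-a->q6 q8-b->q8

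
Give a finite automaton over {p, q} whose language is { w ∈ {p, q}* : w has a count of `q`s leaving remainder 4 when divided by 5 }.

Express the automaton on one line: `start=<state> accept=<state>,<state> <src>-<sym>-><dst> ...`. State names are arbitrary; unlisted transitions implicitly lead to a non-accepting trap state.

Keep the running count of `q`s modulo 5: each `q` advances along the cycle s0 → s1 → s2 → s3 → s4 → s0 while other symbols loop. Accept at s4.
5 states suffice.
        p   q  
>  s0   s0  s1 
   s1   s1  s2 
   s2   s2  s3 
   s3   s3  s4 
 * s4   s4  s0 
(> = start, * = accepting)

start=s0 accept=s4 s0-p->s0 s0-q->s1 s1-p->s1 s1-q->s2 s2-p->s2 s2-q->s3 s3-p->s3 s3-q->s4 s4-p->s4 s4-q->s0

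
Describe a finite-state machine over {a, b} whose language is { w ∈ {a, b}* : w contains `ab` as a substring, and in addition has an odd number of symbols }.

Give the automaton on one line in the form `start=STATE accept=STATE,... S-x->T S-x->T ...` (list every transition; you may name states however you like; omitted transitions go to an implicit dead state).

Build one automaton per condition and run them in lockstep. The first has 3 states tracking whether and how much of `ab` has been seen; the second has 2 states tracking the input length modulo 2. A product state is a pair (one from each), accepting exactly when both do.
A 6-state machine:
        a   b  
>  s0   s1  s2 
   s1   s3  s4 
   s2   s3  s0 
   s3   s1  s5 
   s4   s5  s5 
 * s5   s4  s4 
(> = start, * = accepting)

start=s0 accept=s5 s0-a->s1 s0-b->s2 s1-a->s3 s1-b->s4 s2-a->s3 s2-b->s0 s3-a->s1 s3-b->s5 s4-a->s5 s4-b->s5 s5-a->s4 s5-b->s4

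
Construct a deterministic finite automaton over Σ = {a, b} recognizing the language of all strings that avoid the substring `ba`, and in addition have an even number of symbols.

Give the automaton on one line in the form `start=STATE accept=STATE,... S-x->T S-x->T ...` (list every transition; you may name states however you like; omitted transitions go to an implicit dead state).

start=S0 accept=S0,S3 S0-a->S1 S0-b->S2 S1-a->S0 S1-b->S3 S2-a->S4 S2-b->S3 S3-a->S5 S3-b->S2 S4-a->S5 S4-b->S5 S5-a->S4 S5-b->S4

Run two small machines in parallel and take their product. One (3 states) tracks partial matches of the forbidden pattern `ba`; the other (2 states) tracks the input length modulo 2. Each combined state is a pair, one component from each; accept when both components accept.
6 states suffice.
        a   b  
>* S0   S1  S2 
   S1   S0  S3 
   S2   S4  S3 
 * S3   S5  S2 
   S4   S5  S5 
   S5   S4  S4 
(> = start, * = accepting)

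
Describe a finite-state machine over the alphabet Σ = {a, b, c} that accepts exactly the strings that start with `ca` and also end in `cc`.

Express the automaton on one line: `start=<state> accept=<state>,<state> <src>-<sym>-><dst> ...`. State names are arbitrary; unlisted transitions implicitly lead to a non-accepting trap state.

start=q0 accept=q7 q0-a->q1 q0-b->q1 q0-c->q2 q1-a->q1 q1-b->q1 q1-c->q3 q2-a->q4 q2-b->q1 q2-c->q5 q3-a->q1 q3-b->q1 q3-c->q5 q4-a->q4 q4-b->q4 q4-c->q6 q5-a->q1 q5-b->q1 q5-c->q5 q6-a->q4 q6-b->q4 q6-c->q7 q7-a->q4 q7-b->q4 q7-c->q7

Build one automaton per condition and run them in lockstep. One (4 states) tracks whether the input so far still matches the prefix `ca`; the other (3 states) tracks how much of the suffix `cc` has currently been matched. Each combined state is a pair, one component from each; accept when both components accept.
An 8-state machine:
        a   b   c  
>  q0   q1  q1  q2 
   q1   q1  q1  q3 
   q2   q4  q1  q5 
   q3   q1  q1  q5 
   q4   q4  q4  q6 
   q5   q1  q1  q5 
   q6   q4  q4  q7 
 * q7   q4  q4  q7 
(> = start, * = accepting)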